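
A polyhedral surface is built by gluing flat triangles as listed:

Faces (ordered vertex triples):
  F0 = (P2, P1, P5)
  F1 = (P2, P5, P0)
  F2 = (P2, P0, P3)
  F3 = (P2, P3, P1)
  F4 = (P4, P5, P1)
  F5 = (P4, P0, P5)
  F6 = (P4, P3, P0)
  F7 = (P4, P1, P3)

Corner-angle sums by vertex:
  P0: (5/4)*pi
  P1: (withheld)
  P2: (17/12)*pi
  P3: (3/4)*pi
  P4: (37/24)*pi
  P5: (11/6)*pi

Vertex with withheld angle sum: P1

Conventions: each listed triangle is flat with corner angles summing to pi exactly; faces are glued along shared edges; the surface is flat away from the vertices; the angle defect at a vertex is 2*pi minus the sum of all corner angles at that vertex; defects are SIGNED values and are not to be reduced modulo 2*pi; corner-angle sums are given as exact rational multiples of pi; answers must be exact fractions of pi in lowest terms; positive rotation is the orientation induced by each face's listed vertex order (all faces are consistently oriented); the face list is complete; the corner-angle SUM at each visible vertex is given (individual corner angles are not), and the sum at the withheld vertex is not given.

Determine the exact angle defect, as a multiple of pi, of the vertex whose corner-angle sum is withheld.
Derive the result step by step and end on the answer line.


V = 6, E = 12, F = 8; chi = V - E + F = 2
Gauss-Bonnet: total defect = 2*pi*chi = 4*pi; visible defects sum to (77/24)*pi

Answer: defect(P1) = (19/24)*pi


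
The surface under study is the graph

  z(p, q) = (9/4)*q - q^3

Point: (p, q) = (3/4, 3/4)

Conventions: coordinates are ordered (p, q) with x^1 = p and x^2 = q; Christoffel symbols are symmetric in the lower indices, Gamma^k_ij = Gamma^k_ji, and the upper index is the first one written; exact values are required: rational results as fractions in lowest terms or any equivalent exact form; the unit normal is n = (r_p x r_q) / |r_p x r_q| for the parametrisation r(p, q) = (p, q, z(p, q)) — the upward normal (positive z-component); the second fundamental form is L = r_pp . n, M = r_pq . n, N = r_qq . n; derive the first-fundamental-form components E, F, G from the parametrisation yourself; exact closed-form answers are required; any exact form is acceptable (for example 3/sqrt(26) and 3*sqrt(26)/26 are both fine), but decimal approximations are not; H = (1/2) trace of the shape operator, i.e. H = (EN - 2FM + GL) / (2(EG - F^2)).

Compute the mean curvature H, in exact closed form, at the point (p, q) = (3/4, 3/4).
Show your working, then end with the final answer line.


z_p = 0, z_q = 9/16, z_pp = 0, z_pq = 0, z_qq = -9/2
E = 1, F = 0, G = 337/256; answer radicand W^2 = 337/256
unnormalised second-form numerators: l = 0, m = 0, n = -9/2; L = l/sqrt(337/256), and similarly M = m/sqrt(W^2), N = n/sqrt(W^2)
H = (E*n - 2*F*m + G*l) / (2*(EG - F^2)*sqrt(W^2)); E*n - 2*F*m + G*l = -9/2, EG - F^2 = 337/256, so H = (-576/337)/sqrt(337/256)

Answer: H = -9216*sqrt(337)/113569


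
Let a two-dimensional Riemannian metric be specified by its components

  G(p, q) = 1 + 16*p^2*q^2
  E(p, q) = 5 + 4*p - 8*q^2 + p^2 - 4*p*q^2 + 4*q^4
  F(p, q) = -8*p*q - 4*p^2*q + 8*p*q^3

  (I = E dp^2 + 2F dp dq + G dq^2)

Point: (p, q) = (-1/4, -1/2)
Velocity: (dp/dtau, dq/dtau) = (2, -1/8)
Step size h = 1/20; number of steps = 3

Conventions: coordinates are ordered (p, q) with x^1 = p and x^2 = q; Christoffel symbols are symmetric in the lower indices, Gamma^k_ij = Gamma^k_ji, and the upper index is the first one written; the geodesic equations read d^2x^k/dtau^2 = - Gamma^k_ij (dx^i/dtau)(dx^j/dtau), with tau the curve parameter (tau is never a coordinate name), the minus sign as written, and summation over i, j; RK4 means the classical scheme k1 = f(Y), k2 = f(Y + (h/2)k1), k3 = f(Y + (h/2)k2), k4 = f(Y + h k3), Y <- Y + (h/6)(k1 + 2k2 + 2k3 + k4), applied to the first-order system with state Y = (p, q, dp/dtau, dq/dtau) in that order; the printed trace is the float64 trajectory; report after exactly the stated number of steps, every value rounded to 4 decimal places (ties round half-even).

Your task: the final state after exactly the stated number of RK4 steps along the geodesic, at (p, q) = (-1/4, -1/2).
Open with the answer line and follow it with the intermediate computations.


Answer: p = 0.0349, q = -0.5152, dp/dtau = 1.8034, dq/dtau = -0.0925

f(Y) = (dp/dtau, dq/dtau, -Gamma^p_ij Y'^i Y'^j, -Gamma^q_ij Y'^i Y'^j) with the Gammas evaluated at the stage position; h = 0.050000; intermediate values shown to 6 dp
step 0: p = -0.2500, q = -0.5000, dp/dtau = 2.0000, dq/dtau = -0.1250
step 1:
  k1: at (p, q) = (-0.250000, -0.500000), (dp/dtau, dq/dtau) = (2.000000, -0.125000); Gamma_ppp = 0.444444, Gamma_ppq = 0.888889, Gamma_pqq = 0.444444, Gamma_qpp = -0.177778, Gamma_qpq = -0.355556, Gamma_qqq = -0.177778; k1 = (2.000000, -0.125000, -1.340278, 0.536111)
  k2: at (p, q) = (-0.200000, -0.503125), (dp/dtau, dq/dtau) = (1.966493, -0.111597); Gamma_ppp = 0.456222, Gamma_ppq = 0.918148, Gamma_pqq = 0.364978, Gamma_qpp = -0.141938, Gamma_qpq = -0.285650, Gamma_qqq = -0.113550; k2 = (1.966493, -0.111597, -1.365816, 0.424927)
  k3: at (p, q) = (-0.200838, -0.502790), (dp/dtau, dq/dtau) = (1.965855, -0.114377); Gamma_ppp = 0.456049, Gamma_ppq = 0.917188, Gamma_pqq = 0.366367, Gamma_qpp = -0.142401, Gamma_qpq = -0.286392, Gamma_qqq = -0.114398; k3 = (1.965855, -0.114377, -1.354777, 0.423030)
  k4: at (p, q) = (-0.151707, -0.505719), (dp/dtau, dq/dtau) = (1.932261, -0.103849); Gamma_ppp = 0.463972, Gamma_ppq = 0.938558, Gamma_pqq = 0.281552, Gamma_qpp = -0.106513, Gamma_qpq = -0.215463, Gamma_qqq = -0.064635; k4 = (1.932261, -0.103849, -1.358672, 0.311908)
  Y <- Y + (h/6)(k1 + 2k2 + 2k3 + k4): p = -0.1517, q = -0.5057, dp/dtau = 1.9322, dq/dtau = -0.1038
step 2:
  k1: at (p, q) = (-0.151692, -0.505673), (dp/dtau, dq/dtau) = (1.932166, -0.103801); Gamma_ppp = 0.463969, Gamma_ppq = 0.938467, Gamma_pqq = 0.281522, Gamma_qpp = -0.106484, Gamma_qpq = -0.215384, Gamma_qqq = -0.064611; k1 = (1.932166, -0.103801, -1.358714, 0.311834)
  k2: at (p, q) = (-0.103388, -0.508268), (dp/dtau, dq/dtau) = (1.898198, -0.096005); Gamma_ppp = 0.468028, Gamma_ppq = 0.951534, Gamma_pqq = 0.193554, Gamma_qpp = -0.071291, Gamma_qpq = -0.144940, Gamma_qqq = -0.029482; k2 = (1.898198, -0.096005, -1.341352, 0.204318)
  k3: at (p, q) = (-0.104237, -0.508073), (dp/dtau, dq/dtau) = (1.898632, -0.098693); Gamma_ppp = 0.467962, Gamma_ppq = 0.951037, Gamma_pqq = 0.195116, Gamma_qpp = -0.071862, Gamma_qpq = -0.146046, Gamma_qqq = -0.029963; k3 = (1.898632, -0.098693, -1.332399, 0.204610)
  k4: at (p, q) = (-0.056760, -0.510608), (dp/dtau, dq/dtau) = (1.865546, -0.093570); Gamma_ppp = 0.468475, Gamma_ppq = 0.956828, Gamma_pqq = 0.106363, Gamma_qpp = -0.038198, Gamma_qpq = -0.078017, Gamma_qqq = -0.008673; k4 = (1.865546, -0.093570, -1.297300, 0.105778)
  Y <- Y + (h/6)(k1 + 2k2 + 2k3 + k4): p = -0.0568, q = -0.5106, dp/dtau = 1.8655, dq/dtau = -0.0935
step 3:
  k1: at (p, q) = (-0.056764, -0.510563), (dp/dtau, dq/dtau) = (1.865470, -0.093505); Gamma_ppp = 0.468465, Gamma_ppq = 0.956725, Gamma_pqq = 0.106368, Gamma_qpp = -0.038194, Gamma_qpq = -0.078002, Gamma_qqq = -0.008672; k1 = (1.865470, -0.093505, -1.297414, 0.105778)
  k2: at (p, q) = (-0.010127, -0.512901), (dp/dtau, dq/dtau) = (1.833034, -0.090861); Gamma_ppp = 0.465719, Gamma_ppq = 0.955471, Gamma_pqq = 0.018866, Gamma_qpp = -0.006611, Gamma_qpq = -0.013562, Gamma_qqq = -0.000268; k2 = (1.833034, -0.090861, -1.246711, 0.017696)
  k3: at (p, q) = (-0.010938, -0.512835), (dp/dtau, dq/dtau) = (1.834302, -0.093063); Gamma_ppp = 0.465787, Gamma_ppq = 0.955486, Gamma_pqq = 0.020379, Gamma_qpp = -0.007143, Gamma_qpq = -0.014653, Gamma_qqq = -0.000313; k3 = (1.834302, -0.093063, -1.241180, 0.019035)
  k4: at (p, q) = (0.034951, -0.515216), (dp/dtau, dq/dtau) = (1.803411, -0.092553); Gamma_ppp = 0.460326, Gamma_ppq = 0.948669, Gamma_pqq = -0.064356, Gamma_qpp = 0.022045, Gamma_qpq = 0.045432, Gamma_qqq = -0.003082; k4 = (1.803411, -0.092553, -1.179874, -0.056504)
  Y <- Y + (h/6)(k1 + 2k2 + 2k3 + k4): p = 0.0349, q = -0.5152, dp/dtau = 1.8034, dq/dtau = -0.0925


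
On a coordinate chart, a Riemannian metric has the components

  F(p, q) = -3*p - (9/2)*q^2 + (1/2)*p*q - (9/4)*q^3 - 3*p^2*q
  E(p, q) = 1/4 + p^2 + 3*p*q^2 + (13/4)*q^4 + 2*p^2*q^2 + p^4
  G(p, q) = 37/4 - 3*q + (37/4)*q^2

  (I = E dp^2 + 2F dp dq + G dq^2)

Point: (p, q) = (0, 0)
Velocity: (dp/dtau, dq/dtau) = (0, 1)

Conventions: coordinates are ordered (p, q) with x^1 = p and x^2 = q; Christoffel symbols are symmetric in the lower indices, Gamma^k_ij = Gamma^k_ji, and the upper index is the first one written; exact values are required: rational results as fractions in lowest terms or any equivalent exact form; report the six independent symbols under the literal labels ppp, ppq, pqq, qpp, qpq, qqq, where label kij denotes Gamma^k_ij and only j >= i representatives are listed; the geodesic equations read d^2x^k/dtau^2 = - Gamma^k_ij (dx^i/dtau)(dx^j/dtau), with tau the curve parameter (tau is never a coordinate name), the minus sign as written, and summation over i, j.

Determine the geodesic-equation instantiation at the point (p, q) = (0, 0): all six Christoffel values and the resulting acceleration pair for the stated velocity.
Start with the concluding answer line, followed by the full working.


Answer: Gamma_ppp = 0, Gamma_ppq = 0, Gamma_pqq = 0, Gamma_qpp = -12/37, Gamma_qpq = 0, Gamma_qqq = -6/37; accelerations (d^2p/dtau^2, d^2q/dtau^2) = (0, 6/37)

E = 1/4, F = 0, G = 37/4 at the point
E_p = 0, E_q = 0, F_p = -3, F_q = 0, G_p = 0, G_q = -3
EG - F^2 = 37/16;  g^inv = (16/37) * [[37/4, 0], [0, 1/4]]
first-kind symbols [ij,l] = (1/2)(d_i g_jl + d_j g_il - d_l g_ij): [pp,p] = E_p/2 = 0, [pp,q] = F_p - E_q/2 = -3, [pq,p] = E_q/2 = 0, [pq,q] = G_p/2 = 0, [qq,p] = F_q - G_p/2 = 0, [qq,q] = G_q/2 = -3/2
Gamma^p_ij = (G*[ij,p] - F*[ij,q])/(EG - F^2), Gamma^q_ij = (E*[ij,q] - F*[ij,p])/(EG - F^2)
Gamma_ppp = 0, Gamma_ppq = 0, Gamma_pqq = 0, Gamma_qpp = -12/37, Gamma_qpq = 0, Gamma_qqq = -6/37
d^2p/dtau^2 = -(Gamma_ppp*(0)^2 + 2*Gamma_ppq*(0)*(1) + Gamma_pqq*(1)^2) = 0
d^2q/dtau^2 = -(Gamma_qpp*(0)^2 + 2*Gamma_qpq*(0)*(1) + Gamma_qqq*(1)^2) = 6/37


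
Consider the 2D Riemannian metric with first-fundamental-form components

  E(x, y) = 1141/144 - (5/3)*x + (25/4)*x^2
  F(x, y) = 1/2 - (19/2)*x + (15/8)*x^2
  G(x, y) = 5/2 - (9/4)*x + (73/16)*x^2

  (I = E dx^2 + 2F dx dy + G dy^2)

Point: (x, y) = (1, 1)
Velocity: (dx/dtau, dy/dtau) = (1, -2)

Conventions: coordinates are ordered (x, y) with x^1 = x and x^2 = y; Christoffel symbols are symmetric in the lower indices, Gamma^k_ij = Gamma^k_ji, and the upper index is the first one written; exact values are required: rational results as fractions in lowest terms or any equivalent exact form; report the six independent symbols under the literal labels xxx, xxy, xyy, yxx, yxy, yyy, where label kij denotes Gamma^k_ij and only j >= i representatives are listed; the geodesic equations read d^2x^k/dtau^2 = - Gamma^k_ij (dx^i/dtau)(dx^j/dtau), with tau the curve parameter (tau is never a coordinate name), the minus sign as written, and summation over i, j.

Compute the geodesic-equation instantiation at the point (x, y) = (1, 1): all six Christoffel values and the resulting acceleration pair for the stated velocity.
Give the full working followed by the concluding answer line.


E = 1801/144, F = -57/8, G = 77/16 at the point
E_x = 65/6, E_y = 0, F_x = -23/4, F_y = 0, G_x = 55/8, G_y = 0
EG - F^2 = 21713/2304;  g^inv = (2304/21713) * [[77/16, 57/8], [57/8, 1801/144]]
first-kind symbols [ij,l] = (1/2)(d_i g_jl + d_j g_il - d_l g_ij): [xx,x] = E_x/2 = 65/12, [xx,y] = F_x - E_y/2 = -23/4, [xy,x] = E_y/2 = 0, [xy,y] = G_x/2 = 55/16, [yy,x] = F_y - G_x/2 = -55/16, [yy,y] = G_y/2 = 0
Gamma^x_ij = (G*[ij,x] - F*[ij,y])/(EG - F^2), Gamma^y_ij = (E*[ij,y] - F*[ij,x])/(EG - F^2)
Gamma_xxx = -34332/21713, Gamma_xxy = 56430/21713, Gamma_xyy = -38115/21713, Gamma_yxx = -76772/21713, Gamma_yxy = 99055/21713, Gamma_yyy = -56430/21713
d^2x/dtau^2 = -(Gamma_xxx*(1)^2 + 2*Gamma_xxy*(1)*(-2) + Gamma_xyy*(-2)^2) = 412512/21713
d^2y/dtau^2 = -(Gamma_yxx*(1)^2 + 2*Gamma_yxy*(1)*(-2) + Gamma_yyy*(-2)^2) = 698712/21713

Answer: Gamma_xxx = -34332/21713, Gamma_xxy = 56430/21713, Gamma_xyy = -38115/21713, Gamma_yxx = -76772/21713, Gamma_yxy = 99055/21713, Gamma_yyy = -56430/21713; accelerations (d^2x/dtau^2, d^2y/dtau^2) = (412512/21713, 698712/21713)


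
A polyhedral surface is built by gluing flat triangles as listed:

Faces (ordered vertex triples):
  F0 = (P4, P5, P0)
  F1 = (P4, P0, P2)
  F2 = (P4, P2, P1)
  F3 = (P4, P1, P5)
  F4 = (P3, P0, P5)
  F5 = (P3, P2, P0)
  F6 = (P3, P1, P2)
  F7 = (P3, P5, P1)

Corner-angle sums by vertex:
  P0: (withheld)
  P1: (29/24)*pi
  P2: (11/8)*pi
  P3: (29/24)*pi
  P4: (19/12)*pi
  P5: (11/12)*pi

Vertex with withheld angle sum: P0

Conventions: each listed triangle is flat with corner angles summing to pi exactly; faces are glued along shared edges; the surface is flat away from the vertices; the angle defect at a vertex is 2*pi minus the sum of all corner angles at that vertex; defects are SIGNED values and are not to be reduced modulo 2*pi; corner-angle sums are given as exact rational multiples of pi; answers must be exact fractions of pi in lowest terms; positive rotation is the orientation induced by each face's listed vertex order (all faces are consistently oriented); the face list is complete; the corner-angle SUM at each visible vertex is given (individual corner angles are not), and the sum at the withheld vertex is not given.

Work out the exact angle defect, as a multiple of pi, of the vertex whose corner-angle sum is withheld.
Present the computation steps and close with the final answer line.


V = 6, E = 12, F = 8; chi = V - E + F = 2
Gauss-Bonnet: total defect = 2*pi*chi = 4*pi; visible defects sum to (89/24)*pi

Answer: defect(P0) = (7/24)*pi


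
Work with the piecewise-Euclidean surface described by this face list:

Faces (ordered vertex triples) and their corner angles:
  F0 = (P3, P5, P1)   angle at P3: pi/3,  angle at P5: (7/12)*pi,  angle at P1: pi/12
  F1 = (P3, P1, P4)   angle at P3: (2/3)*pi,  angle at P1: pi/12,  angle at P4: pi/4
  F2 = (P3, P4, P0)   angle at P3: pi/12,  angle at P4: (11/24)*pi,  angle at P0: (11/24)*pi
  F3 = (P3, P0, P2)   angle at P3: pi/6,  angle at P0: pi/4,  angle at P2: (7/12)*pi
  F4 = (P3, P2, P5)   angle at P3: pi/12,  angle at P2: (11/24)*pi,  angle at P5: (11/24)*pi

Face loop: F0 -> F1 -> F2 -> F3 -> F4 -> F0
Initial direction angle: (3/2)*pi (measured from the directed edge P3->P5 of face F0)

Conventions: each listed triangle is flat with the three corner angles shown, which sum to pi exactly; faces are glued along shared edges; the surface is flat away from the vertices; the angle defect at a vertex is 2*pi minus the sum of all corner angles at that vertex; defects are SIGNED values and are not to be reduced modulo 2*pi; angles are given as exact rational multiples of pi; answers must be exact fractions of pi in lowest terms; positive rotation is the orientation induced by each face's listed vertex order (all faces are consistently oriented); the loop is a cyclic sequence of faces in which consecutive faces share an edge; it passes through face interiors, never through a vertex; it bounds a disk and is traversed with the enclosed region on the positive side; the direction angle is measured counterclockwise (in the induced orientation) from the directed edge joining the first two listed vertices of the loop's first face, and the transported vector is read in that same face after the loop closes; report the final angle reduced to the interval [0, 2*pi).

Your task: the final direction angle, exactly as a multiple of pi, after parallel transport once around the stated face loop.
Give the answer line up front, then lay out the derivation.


Answer: final direction angle = pi/6

enclosed vertex P3: corner angles sum to (4/3)*pi, defect = 2*pi - (4/3)*pi = (2/3)*pi
final direction = starting direction + enclosed defect total, reduced mod 2*pi (induced orientation)
final angle = (3/2)*pi + (2/3)*pi = pi/6 (mod 2*pi)


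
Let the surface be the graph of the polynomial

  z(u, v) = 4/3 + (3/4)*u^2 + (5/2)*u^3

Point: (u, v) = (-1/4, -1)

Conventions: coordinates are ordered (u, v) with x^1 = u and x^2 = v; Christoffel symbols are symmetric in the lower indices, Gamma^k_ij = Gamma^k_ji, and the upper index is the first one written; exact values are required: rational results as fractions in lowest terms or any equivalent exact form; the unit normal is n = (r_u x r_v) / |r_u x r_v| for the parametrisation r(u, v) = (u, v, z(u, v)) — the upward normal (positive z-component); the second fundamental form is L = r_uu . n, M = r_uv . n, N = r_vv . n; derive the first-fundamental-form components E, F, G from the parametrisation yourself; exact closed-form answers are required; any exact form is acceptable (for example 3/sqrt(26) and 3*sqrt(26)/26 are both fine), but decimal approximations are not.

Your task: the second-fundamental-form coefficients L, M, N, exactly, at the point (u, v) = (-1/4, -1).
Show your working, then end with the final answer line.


z_u = 3/32, z_v = 0, z_uu = -9/4, z_uv = 0, z_vv = 0
E = 1033/1024, F = 0, G = 1; answer radicand W^2 = 1033/1024
unnormalised second-form numerators: l = -9/4, m = 0, n = 0; L = l/sqrt(1033/1024), and similarly M = m/sqrt(W^2), N = n/sqrt(W^2)

Answer: L = -72*sqrt(1033)/1033, M = 0, N = 0


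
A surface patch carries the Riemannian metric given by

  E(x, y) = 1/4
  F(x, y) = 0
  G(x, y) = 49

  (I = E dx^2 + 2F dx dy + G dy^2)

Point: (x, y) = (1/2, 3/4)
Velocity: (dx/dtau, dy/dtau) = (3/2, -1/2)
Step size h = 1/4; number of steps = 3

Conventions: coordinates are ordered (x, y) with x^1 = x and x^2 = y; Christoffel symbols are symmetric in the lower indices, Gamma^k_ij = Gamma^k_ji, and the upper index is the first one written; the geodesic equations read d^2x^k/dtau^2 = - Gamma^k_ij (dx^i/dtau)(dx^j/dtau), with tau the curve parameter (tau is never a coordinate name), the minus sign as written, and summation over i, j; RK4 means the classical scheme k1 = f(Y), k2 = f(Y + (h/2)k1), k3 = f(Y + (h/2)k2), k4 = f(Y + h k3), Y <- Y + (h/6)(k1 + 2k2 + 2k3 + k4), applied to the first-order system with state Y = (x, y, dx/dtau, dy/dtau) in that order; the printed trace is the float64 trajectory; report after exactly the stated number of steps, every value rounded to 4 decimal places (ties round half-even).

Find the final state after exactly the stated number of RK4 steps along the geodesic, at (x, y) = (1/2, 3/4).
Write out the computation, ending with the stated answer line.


f(Y) = (dx/dtau, dy/dtau, -Gamma^x_ij Y'^i Y'^j, -Gamma^y_ij Y'^i Y'^j) with the Gammas evaluated at the stage position; h = 0.250000; intermediate values shown to 6 dp
step 0: x = 0.5000, y = 0.7500, dx/dtau = 1.5000, dy/dtau = -0.5000
step 1:
  k1: at (x, y) = (0.500000, 0.750000), (dx/dtau, dy/dtau) = (1.500000, -0.500000); Gamma_xxx = 0.000000, Gamma_xxy = 0.000000, Gamma_xyy = 0.000000, Gamma_yxx = 0.000000, Gamma_yxy = 0.000000, Gamma_yyy = 0.000000; k1 = (1.500000, -0.500000, 0.000000, 0.000000)
  k2: at (x, y) = (0.687500, 0.687500), (dx/dtau, dy/dtau) = (1.500000, -0.500000); Gamma_xxx = 0.000000, Gamma_xxy = 0.000000, Gamma_xyy = 0.000000, Gamma_yxx = 0.000000, Gamma_yxy = 0.000000, Gamma_yyy = 0.000000; k2 = (1.500000, -0.500000, 0.000000, 0.000000)
  k3: at (x, y) = (0.687500, 0.687500), (dx/dtau, dy/dtau) = (1.500000, -0.500000); Gamma_xxx = 0.000000, Gamma_xxy = 0.000000, Gamma_xyy = 0.000000, Gamma_yxx = 0.000000, Gamma_yxy = 0.000000, Gamma_yyy = 0.000000; k3 = (1.500000, -0.500000, 0.000000, 0.000000)
  k4: at (x, y) = (0.875000, 0.625000), (dx/dtau, dy/dtau) = (1.500000, -0.500000); Gamma_xxx = 0.000000, Gamma_xxy = 0.000000, Gamma_xyy = 0.000000, Gamma_yxx = 0.000000, Gamma_yxy = 0.000000, Gamma_yyy = 0.000000; k4 = (1.500000, -0.500000, 0.000000, 0.000000)
  Y <- Y + (h/6)(k1 + 2k2 + 2k3 + k4): x = 0.8750, y = 0.6250, dx/dtau = 1.5000, dy/dtau = -0.5000
step 2:
  k1: at (x, y) = (0.875000, 0.625000), (dx/dtau, dy/dtau) = (1.500000, -0.500000); Gamma_xxx = 0.000000, Gamma_xxy = 0.000000, Gamma_xyy = 0.000000, Gamma_yxx = 0.000000, Gamma_yxy = 0.000000, Gamma_yyy = 0.000000; k1 = (1.500000, -0.500000, 0.000000, 0.000000)
  k2: at (x, y) = (1.062500, 0.562500), (dx/dtau, dy/dtau) = (1.500000, -0.500000); Gamma_xxx = 0.000000, Gamma_xxy = 0.000000, Gamma_xyy = 0.000000, Gamma_yxx = 0.000000, Gamma_yxy = 0.000000, Gamma_yyy = 0.000000; k2 = (1.500000, -0.500000, 0.000000, 0.000000)
  k3: at (x, y) = (1.062500, 0.562500), (dx/dtau, dy/dtau) = (1.500000, -0.500000); Gamma_xxx = 0.000000, Gamma_xxy = 0.000000, Gamma_xyy = 0.000000, Gamma_yxx = 0.000000, Gamma_yxy = 0.000000, Gamma_yyy = 0.000000; k3 = (1.500000, -0.500000, 0.000000, 0.000000)
  k4: at (x, y) = (1.250000, 0.500000), (dx/dtau, dy/dtau) = (1.500000, -0.500000); Gamma_xxx = 0.000000, Gamma_xxy = 0.000000, Gamma_xyy = 0.000000, Gamma_yxx = 0.000000, Gamma_yxy = 0.000000, Gamma_yyy = 0.000000; k4 = (1.500000, -0.500000, 0.000000, 0.000000)
  Y <- Y + (h/6)(k1 + 2k2 + 2k3 + k4): x = 1.2500, y = 0.5000, dx/dtau = 1.5000, dy/dtau = -0.5000
step 3:
  k1: at (x, y) = (1.250000, 0.500000), (dx/dtau, dy/dtau) = (1.500000, -0.500000); Gamma_xxx = 0.000000, Gamma_xxy = 0.000000, Gamma_xyy = 0.000000, Gamma_yxx = 0.000000, Gamma_yxy = 0.000000, Gamma_yyy = 0.000000; k1 = (1.500000, -0.500000, 0.000000, 0.000000)
  k2: at (x, y) = (1.437500, 0.437500), (dx/dtau, dy/dtau) = (1.500000, -0.500000); Gamma_xxx = 0.000000, Gamma_xxy = 0.000000, Gamma_xyy = 0.000000, Gamma_yxx = 0.000000, Gamma_yxy = 0.000000, Gamma_yyy = 0.000000; k2 = (1.500000, -0.500000, 0.000000, 0.000000)
  k3: at (x, y) = (1.437500, 0.437500), (dx/dtau, dy/dtau) = (1.500000, -0.500000); Gamma_xxx = 0.000000, Gamma_xxy = 0.000000, Gamma_xyy = 0.000000, Gamma_yxx = 0.000000, Gamma_yxy = 0.000000, Gamma_yyy = 0.000000; k3 = (1.500000, -0.500000, 0.000000, 0.000000)
  k4: at (x, y) = (1.625000, 0.375000), (dx/dtau, dy/dtau) = (1.500000, -0.500000); Gamma_xxx = 0.000000, Gamma_xxy = 0.000000, Gamma_xyy = 0.000000, Gamma_yxx = 0.000000, Gamma_yxy = 0.000000, Gamma_yyy = 0.000000; k4 = (1.500000, -0.500000, 0.000000, 0.000000)
  Y <- Y + (h/6)(k1 + 2k2 + 2k3 + k4): x = 1.6250, y = 0.3750, dx/dtau = 1.5000, dy/dtau = -0.5000

Answer: x = 1.6250, y = 0.3750, dx/dtau = 1.5000, dy/dtau = -0.5000


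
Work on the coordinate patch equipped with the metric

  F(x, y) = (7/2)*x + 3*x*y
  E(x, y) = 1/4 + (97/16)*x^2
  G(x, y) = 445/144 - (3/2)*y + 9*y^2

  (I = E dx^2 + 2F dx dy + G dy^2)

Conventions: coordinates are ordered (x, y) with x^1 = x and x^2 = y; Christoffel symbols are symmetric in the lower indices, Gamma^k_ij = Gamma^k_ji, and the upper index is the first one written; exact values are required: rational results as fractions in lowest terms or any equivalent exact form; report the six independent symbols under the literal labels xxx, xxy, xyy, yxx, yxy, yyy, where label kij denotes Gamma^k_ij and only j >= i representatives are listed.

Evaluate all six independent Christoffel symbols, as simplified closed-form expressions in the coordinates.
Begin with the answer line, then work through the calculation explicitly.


Answer: Gamma_xxx = (104976*x*y^2 - 69336*x*y + 14941*x)/(104976*x^2*y^2 - 69336*x^2*y + 14941*x^2 + 5184*y^2 - 864*y + 1780), Gamma_xxy = 0, Gamma_xyy = (-77760*x*y + 27408*x)/(104976*x^2*y^2 - 69336*x^2*y + 14941*x^2 + 5184*y^2 - 864*y + 1780), Gamma_yxx = (1728*y + 2016)/(104976*x^2*y^2 - 69336*x^2*y + 14941*x^2 + 5184*y^2 - 864*y + 1780), Gamma_yxy = 0, Gamma_yyy = (104976*x^2*y - 34668*x^2 + 5184*y - 432)/(104976*x^2*y^2 - 69336*x^2*y + 14941*x^2 + 5184*y^2 - 864*y + 1780)

E = 1/4 + (97/16)*x^2; F = (7/2)*x + 3*x*y; G = 445/144 - (3/2)*y + 9*y^2
Gamma^k_ij = (1/2) g^{kl} (d_i g_jl + d_j g_il - d_l g_ij), with g^inv = (1/(EG-F^2)) [[G, -F], [-F, E]]
first partials: E_x = (97/8)*x, E_y = 0, F_x = 7/2 + 3*y, F_y = 3*x, G_x = 0, G_y = -3/2 + 18*y
D = EG - F^2 = 445/576 - (3/8)*y + (9/4)*y^2 + (14941/2304)*x^2 - (963/32)*x^2*y + (729/16)*x^2*y^2
expanded: Gamma^x_xx = (G E_x - 2F F_x + F E_y)/(2D), Gamma^x_xy = (G E_y - F G_x)/(2D), Gamma^x_yy = (2G F_y - G G_x - F G_y)/(2D), Gamma^y_xx = (2E F_x - E E_y - F E_x)/(2D), Gamma^y_xy = (E G_x - F E_y)/(2D), Gamma^y_yy = (E G_y - 2F F_y + F G_x)/(2D); substitute and cancel common factors


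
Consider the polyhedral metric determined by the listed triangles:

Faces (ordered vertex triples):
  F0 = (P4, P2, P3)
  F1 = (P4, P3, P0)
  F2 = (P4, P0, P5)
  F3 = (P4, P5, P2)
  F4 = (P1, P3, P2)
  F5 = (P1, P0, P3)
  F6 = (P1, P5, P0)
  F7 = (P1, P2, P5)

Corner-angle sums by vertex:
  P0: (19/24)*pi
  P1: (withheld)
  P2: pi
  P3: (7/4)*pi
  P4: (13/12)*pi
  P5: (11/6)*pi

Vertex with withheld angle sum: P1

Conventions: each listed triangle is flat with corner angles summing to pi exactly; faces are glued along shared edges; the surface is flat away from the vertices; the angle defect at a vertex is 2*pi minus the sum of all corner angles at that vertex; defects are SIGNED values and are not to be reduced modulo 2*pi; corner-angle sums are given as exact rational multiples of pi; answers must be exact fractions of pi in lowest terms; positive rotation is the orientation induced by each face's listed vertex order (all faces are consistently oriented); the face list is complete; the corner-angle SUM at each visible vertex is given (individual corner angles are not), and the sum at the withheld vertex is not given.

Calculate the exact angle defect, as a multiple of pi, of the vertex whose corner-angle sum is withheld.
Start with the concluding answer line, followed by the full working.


Answer: defect(P1) = (11/24)*pi

V = 6, E = 12, F = 8; chi = V - E + F = 2
Gauss-Bonnet: total defect = 2*pi*chi = 4*pi; visible defects sum to (85/24)*pi


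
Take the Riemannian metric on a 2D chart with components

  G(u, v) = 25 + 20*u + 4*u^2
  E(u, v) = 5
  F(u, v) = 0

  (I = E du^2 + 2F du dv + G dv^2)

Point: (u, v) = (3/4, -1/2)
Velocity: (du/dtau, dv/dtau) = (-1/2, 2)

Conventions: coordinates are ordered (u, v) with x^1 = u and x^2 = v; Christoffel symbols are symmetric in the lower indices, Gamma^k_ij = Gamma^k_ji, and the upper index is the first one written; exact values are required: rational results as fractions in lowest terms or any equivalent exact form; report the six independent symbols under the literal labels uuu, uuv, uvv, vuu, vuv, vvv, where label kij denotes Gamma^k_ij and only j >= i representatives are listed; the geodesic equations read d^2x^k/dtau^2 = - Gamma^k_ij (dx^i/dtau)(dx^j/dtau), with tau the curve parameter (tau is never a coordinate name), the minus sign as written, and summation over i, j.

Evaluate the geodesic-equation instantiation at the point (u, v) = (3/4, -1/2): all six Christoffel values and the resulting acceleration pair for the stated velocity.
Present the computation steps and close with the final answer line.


E = 5, F = 0, G = 169/4 at the point
E_u = 0, E_v = 0, F_u = 0, F_v = 0, G_u = 26, G_v = 0
EG - F^2 = 845/4;  g^inv = (4/845) * [[169/4, 0], [0, 5]]
first-kind symbols [ij,l] = (1/2)(d_i g_jl + d_j g_il - d_l g_ij): [uu,u] = E_u/2 = 0, [uu,v] = F_u - E_v/2 = 0, [uv,u] = E_v/2 = 0, [uv,v] = G_u/2 = 13, [vv,u] = F_v - G_u/2 = -13, [vv,v] = G_v/2 = 0
Gamma^u_ij = (G*[ij,u] - F*[ij,v])/(EG - F^2), Gamma^v_ij = (E*[ij,v] - F*[ij,u])/(EG - F^2)
Gamma_uuu = 0, Gamma_uuv = 0, Gamma_uvv = -13/5, Gamma_vuu = 0, Gamma_vuv = 4/13, Gamma_vvv = 0
d^2u/dtau^2 = -(Gamma_uuu*(-1/2)^2 + 2*Gamma_uuv*(-1/2)*(2) + Gamma_uvv*(2)^2) = 52/5
d^2v/dtau^2 = -(Gamma_vuu*(-1/2)^2 + 2*Gamma_vuv*(-1/2)*(2) + Gamma_vvv*(2)^2) = 8/13

Answer: Gamma_uuu = 0, Gamma_uuv = 0, Gamma_uvv = -13/5, Gamma_vuu = 0, Gamma_vuv = 4/13, Gamma_vvv = 0; accelerations (d^2u/dtau^2, d^2v/dtau^2) = (52/5, 8/13)


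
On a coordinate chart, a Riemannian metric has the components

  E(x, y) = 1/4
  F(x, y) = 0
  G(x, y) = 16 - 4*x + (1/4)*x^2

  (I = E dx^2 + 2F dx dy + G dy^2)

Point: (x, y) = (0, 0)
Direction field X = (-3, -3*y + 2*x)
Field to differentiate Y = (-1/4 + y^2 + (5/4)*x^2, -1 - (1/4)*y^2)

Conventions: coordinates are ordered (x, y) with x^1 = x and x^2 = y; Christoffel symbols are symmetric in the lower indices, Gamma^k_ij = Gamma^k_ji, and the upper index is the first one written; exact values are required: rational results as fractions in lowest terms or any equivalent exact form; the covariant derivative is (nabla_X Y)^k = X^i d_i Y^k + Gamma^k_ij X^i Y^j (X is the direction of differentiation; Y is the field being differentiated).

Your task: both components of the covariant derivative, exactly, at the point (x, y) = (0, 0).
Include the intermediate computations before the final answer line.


E = 1/4, F = 0, G = 16 at the point
E_x = 0, E_y = 0, F_x = 0, F_y = 0, G_x = -4, G_y = 0
EG - F^2 = 4;  g^inv = (1/4) * [[16, 0], [0, 1/4]]
first-kind symbols [ij,l] = (1/2)(d_i g_jl + d_j g_il - d_l g_ij): [xx,x] = E_x/2 = 0, [xx,y] = F_x - E_y/2 = 0, [xy,x] = E_y/2 = 0, [xy,y] = G_x/2 = -2, [yy,x] = F_y - G_x/2 = 2, [yy,y] = G_y/2 = 0
Gamma^x_ij = (G*[ij,x] - F*[ij,y])/(EG - F^2), Gamma^y_ij = (E*[ij,y] - F*[ij,x])/(EG - F^2)
Gamma_xxx = 0, Gamma_xxy = 0, Gamma_xyy = 8, Gamma_yxx = 0, Gamma_yxy = -1/8, Gamma_yyy = 0
X = (-3, 0), Y = (-1/4, -1) at the point

Answer: (nabla_X Y)^x = 0, (nabla_X Y)^y = -3/8


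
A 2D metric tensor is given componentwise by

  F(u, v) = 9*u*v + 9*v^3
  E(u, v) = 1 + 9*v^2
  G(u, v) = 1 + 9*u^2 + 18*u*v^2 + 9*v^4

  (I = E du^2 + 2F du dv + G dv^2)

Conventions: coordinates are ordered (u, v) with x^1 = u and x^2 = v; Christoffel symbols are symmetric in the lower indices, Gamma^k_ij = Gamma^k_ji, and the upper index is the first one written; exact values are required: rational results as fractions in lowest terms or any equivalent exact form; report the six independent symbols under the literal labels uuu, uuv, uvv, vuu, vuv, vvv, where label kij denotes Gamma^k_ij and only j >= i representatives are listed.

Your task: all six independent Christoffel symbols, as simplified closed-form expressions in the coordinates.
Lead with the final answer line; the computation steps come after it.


Answer: Gamma_uuu = 0, Gamma_uuv = 9*v/(9*u^2 + 18*u*v^2 + 9*v^4 + 9*v^2 + 1), Gamma_uvv = 18*v^2/(9*u^2 + 18*u*v^2 + 9*v^4 + 9*v^2 + 1), Gamma_vuu = 0, Gamma_vuv = (9*u + 9*v^2)/(9*u^2 + 18*u*v^2 + 9*v^4 + 9*v^2 + 1), Gamma_vvv = (18*u*v + 18*v^3)/(9*u^2 + 18*u*v^2 + 9*v^4 + 9*v^2 + 1)

E = 1 + 9*v^2; F = 9*u*v + 9*v^3; G = 1 + 9*u^2 + 18*u*v^2 + 9*v^4
Gamma^k_ij = (1/2) g^{kl} (d_i g_jl + d_j g_il - d_l g_ij), with g^inv = (1/(EG-F^2)) [[G, -F], [-F, E]]
first partials: E_u = 0, E_v = 18*v, F_u = 9*v, F_v = 9*u + 27*v^2, G_u = 18*u + 18*v^2, G_v = 36*u*v + 36*v^3
D = EG - F^2 = 1 + 9*v^2 + 9*u^2 + 18*u*v^2 + 9*v^4
expanded: Gamma^u_uu = (G E_u - 2F F_u + F E_v)/(2D), Gamma^u_uv = (G E_v - F G_u)/(2D), Gamma^u_vv = (2G F_v - G G_u - F G_v)/(2D), Gamma^v_uu = (2E F_u - E E_v - F E_u)/(2D), Gamma^v_uv = (E G_u - F E_v)/(2D), Gamma^v_vv = (E G_v - 2F F_v + F G_u)/(2D); substitute and cancel common factors


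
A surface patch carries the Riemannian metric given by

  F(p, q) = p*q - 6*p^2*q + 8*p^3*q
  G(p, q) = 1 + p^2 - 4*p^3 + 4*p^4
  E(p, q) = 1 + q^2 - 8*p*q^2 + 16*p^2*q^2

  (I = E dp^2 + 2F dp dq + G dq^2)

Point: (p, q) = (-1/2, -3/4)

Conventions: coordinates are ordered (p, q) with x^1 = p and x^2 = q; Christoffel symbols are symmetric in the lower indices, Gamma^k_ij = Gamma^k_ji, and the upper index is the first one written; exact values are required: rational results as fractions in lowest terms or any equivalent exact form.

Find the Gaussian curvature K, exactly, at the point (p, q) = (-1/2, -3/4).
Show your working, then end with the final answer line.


E = 97/16, F = 9/4, G = 2, EG - F^2 = 113/16 at the point
E_p = -27/2, E_q = -27/2, F_p = -39/4, F_q = -3, G_p = -6, G_q = 0
E_qq = 18, F_pq = 13, G_pp = 26
The intrinsic route: Brioschi's K = (det M1 - det M2)/(EG - F^2)^2.
M1 = [[-E_qq/2 + F_pq - G_pp/2, E_p/2, F_p - E_q/2], [F_q - G_p/2, E, F], [G_q/2, F, G]] = [[-9, -27/4, -3], [0, 97/16, 9/4], [0, 9/4, 2]]; det M1 = -1017/16
M2 = [[0, E_q/2, G_p/2], [E_q/2, E, F], [G_p/2, F, G]] = [[0, -27/4, -3], [-27/4, 97/16, 9/4], [-3, 9/4, 2]]; det M2 = -873/16
det M1 - det M2 = -9; K = -9 / (113/16)^2 = -2304/12769

Answer: K = -2304/12769


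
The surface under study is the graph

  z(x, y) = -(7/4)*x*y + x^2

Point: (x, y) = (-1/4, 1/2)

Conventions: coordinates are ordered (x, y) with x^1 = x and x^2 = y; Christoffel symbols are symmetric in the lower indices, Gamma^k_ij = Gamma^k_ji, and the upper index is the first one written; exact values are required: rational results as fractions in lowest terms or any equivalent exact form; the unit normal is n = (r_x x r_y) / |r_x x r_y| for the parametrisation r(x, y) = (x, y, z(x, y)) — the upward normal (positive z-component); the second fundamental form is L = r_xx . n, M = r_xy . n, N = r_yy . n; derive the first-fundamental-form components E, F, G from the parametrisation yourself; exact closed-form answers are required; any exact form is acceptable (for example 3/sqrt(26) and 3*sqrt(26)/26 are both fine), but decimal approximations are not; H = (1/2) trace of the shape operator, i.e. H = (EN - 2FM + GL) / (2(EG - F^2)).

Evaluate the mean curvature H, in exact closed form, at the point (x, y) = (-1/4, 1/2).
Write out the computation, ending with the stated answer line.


z_x = -11/8, z_y = 7/16, z_xx = 2, z_xy = -7/4, z_yy = 0
E = 185/64, F = -77/128, G = 305/256; answer radicand W^2 = 789/256
unnormalised second-form numerators: l = 2, m = -7/4, n = 0; L = l/sqrt(789/256), and similarly M = m/sqrt(W^2), N = n/sqrt(W^2)
H = (E*n - 2*F*m + G*l) / (2*(EG - F^2)*sqrt(W^2)); E*n - 2*F*m + G*l = 71/256, EG - F^2 = 789/256, so H = (71/1578)/sqrt(789/256)

Answer: H = 568*sqrt(789)/622521


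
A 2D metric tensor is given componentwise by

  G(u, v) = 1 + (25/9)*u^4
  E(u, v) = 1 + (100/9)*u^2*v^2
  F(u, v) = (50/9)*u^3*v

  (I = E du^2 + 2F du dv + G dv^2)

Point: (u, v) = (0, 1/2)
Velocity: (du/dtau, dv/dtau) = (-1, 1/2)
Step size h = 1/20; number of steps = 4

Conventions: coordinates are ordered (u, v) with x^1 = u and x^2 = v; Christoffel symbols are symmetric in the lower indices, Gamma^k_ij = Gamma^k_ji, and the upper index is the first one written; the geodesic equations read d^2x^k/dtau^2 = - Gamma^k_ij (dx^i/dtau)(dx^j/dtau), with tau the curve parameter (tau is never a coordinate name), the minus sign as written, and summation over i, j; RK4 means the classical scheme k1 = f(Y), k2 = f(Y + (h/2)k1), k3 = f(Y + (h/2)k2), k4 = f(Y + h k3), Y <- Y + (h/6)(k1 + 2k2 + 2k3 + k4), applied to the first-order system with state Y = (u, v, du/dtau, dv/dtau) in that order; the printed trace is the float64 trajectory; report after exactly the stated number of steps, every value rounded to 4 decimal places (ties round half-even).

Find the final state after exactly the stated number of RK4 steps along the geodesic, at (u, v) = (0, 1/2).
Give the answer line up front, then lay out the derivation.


Answer: u = -0.1952, v = 0.5996, du/dtau = -0.9247, dv/dtau = 0.4912

f(Y) = (du/dtau, dv/dtau, -Gamma^u_ij Y'^i Y'^j, -Gamma^v_ij Y'^i Y'^j) with the Gammas evaluated at the stage position; h = 0.050000; intermediate values shown to 6 dp
step 0: u = 0.0000, v = 0.5000, du/dtau = -1.0000, dv/dtau = 0.5000
step 1:
  k1: at (u, v) = (0.000000, 0.500000), (du/dtau, dv/dtau) = (-1.000000, 0.500000); Gamma_uuu = 0.000000, Gamma_uuv = 0.000000, Gamma_uvv = 0.000000, Gamma_vuu = 0.000000, Gamma_vuv = 0.000000, Gamma_vvv = 0.000000; k1 = (-1.000000, 0.500000, 0.000000, 0.000000)
  k2: at (u, v) = (-0.025000, 0.512500), (du/dtau, dv/dtau) = (-1.000000, 0.500000); Gamma_uuu = -0.072827, Gamma_uuv = 0.003553, Gamma_uvv = 0.000000, Gamma_vuu = 0.001776, Gamma_vuv = -0.000087, Gamma_vvv = 0.000000; k2 = (-1.000000, 0.500000, 0.076380, -0.001863)
  k3: at (u, v) = (-0.025000, 0.512500), (du/dtau, dv/dtau) = (-0.998091, 0.499953); Gamma_uuu = -0.072827, Gamma_uuv = 0.003553, Gamma_uvv = 0.000000, Gamma_vuu = 0.001776, Gamma_vuv = -0.000087, Gamma_vvv = 0.000000; k3 = (-0.998091, 0.499953, 0.076095, -0.001856)
  k4: at (u, v) = (-0.049905, 0.524998), (du/dtau, dv/dtau) = (-0.996195, 0.499907); Gamma_uuu = -0.151672, Gamma_uuv = 0.014417, Gamma_uvv = 0.000000, Gamma_vuu = 0.007209, Gamma_vuv = -0.000685, Gamma_vvv = 0.000000; k4 = (-0.996195, 0.499907, 0.164880, -0.007836)
  Y <- Y + (h/6)(k1 + 2k2 + 2k3 + k4): u = -0.0499, v = 0.5250, du/dtau = -0.9961, dv/dtau = 0.4999
step 2:
  k1: at (u, v) = (-0.049936, 0.524998), (du/dtau, dv/dtau) = (-0.996085, 0.499873); Gamma_uuu = -0.151768, Gamma_uuv = 0.014436, Gamma_uvv = 0.000000, Gamma_vuu = 0.007218, Gamma_vuv = -0.000687, Gamma_vvv = 0.000000; k1 = (-0.996085, 0.499873, 0.164957, -0.007845)
  k2: at (u, v) = (-0.074839, 0.537495), (du/dtau, dv/dtau) = (-0.991961, 0.499677); Gamma_uuu = -0.235970, Gamma_uuv = 0.032855, Gamma_uvv = 0.000000, Gamma_vuu = 0.016428, Gamma_vuv = -0.002287, Gamma_vvv = 0.000000; k2 = (-0.991961, 0.499677, 0.264761, -0.018432)
  k3: at (u, v) = (-0.074735, 0.537490), (du/dtau, dv/dtau) = (-0.989466, 0.499412); Gamma_uuu = -0.235652, Gamma_uuv = 0.032766, Gamma_uvv = 0.000000, Gamma_vuu = 0.016383, Gamma_vuv = -0.002278, Gamma_vvv = 0.000000; k3 = (-0.989466, 0.499412, 0.263096, -0.018291)
  k4: at (u, v) = (-0.099410, 0.549969), (du/dtau, dv/dtau) = (-0.982930, 0.498958); Gamma_uuu = -0.323266, Gamma_uuv = 0.058432, Gamma_uvv = 0.000000, Gamma_vuu = 0.029216, Gamma_vuv = -0.005281, Gamma_vvv = 0.000000; k4 = (-0.982930, 0.498958, 0.369638, -0.033407)
  Y <- Y + (h/6)(k1 + 2k2 + 2k3 + k4): u = -0.0995, v = 0.5500, du/dtau = -0.9828, dv/dtau = 0.4989
step 3:
  k1: at (u, v) = (-0.099452, 0.549974), (du/dtau, dv/dtau) = (-0.982832, 0.498917); Gamma_uuu = -0.323399, Gamma_uuv = 0.058480, Gamma_uvv = 0.000000, Gamma_vuu = 0.029240, Gamma_vuv = -0.005288, Gamma_vvv = 0.000000; k1 = (-0.982832, 0.498917, 0.369742, -0.033430)
  k2: at (u, v) = (-0.124023, 0.562446), (du/dtau, dv/dtau) = (-0.973589, 0.498081); Gamma_uuu = -0.413317, Gamma_uuv = 0.091139, Gamma_uvv = 0.000000, Gamma_vuu = 0.045569, Gamma_vuv = -0.010048, Gamma_vvv = 0.000000; k2 = (-0.973589, 0.498081, 0.480164, -0.052940)
  k3: at (u, v) = (-0.123792, 0.562426), (du/dtau, dv/dtau) = (-0.970828, 0.497593); Gamma_uuu = -0.412598, Gamma_uuv = 0.090814, Gamma_uvv = 0.000000, Gamma_vuu = 0.045407, Gamma_vuv = -0.009994, Gamma_vvv = 0.000000; k3 = (-0.970828, 0.497593, 0.476617, -0.052453)
  k4: at (u, v) = (-0.147993, 0.574853), (du/dtau, dv/dtau) = (-0.959001, 0.496294); Gamma_uuu = -0.502327, Gamma_uuv = 0.129322, Gamma_uvv = 0.000000, Gamma_vuu = 0.064661, Gamma_vuv = -0.016647, Gamma_vvv = 0.000000; k4 = (-0.959001, 0.496294, 0.585083, -0.075313)
  Y <- Y + (h/6)(k1 + 2k2 + 2k3 + k4): u = -0.1480, v = 0.5749, du/dtau = -0.9589, dv/dtau = 0.4963
step 4:
  k1: at (u, v) = (-0.148041, 0.574862), (du/dtau, dv/dtau) = (-0.958929, 0.496254); Gamma_uuu = -0.502477, Gamma_uuv = 0.129400, Gamma_uvv = 0.000000, Gamma_vuu = 0.064700, Gamma_vuv = -0.016662, Gamma_vvv = 0.000000; k1 = (-0.958929, 0.496254, 0.585206, -0.075352)
  k2: at (u, v) = (-0.172014, 0.587268), (du/dtau, dv/dtau) = (-0.944299, 0.494370); Gamma_uuu = -0.590746, Gamma_uuv = 0.173033, Gamma_uvv = 0.000000, Gamma_vuu = 0.086516, Gamma_vuv = -0.025341, Gamma_vvv = 0.000000; k2 = (-0.944299, 0.494370, 0.688324, -0.100807)
  k3: at (u, v) = (-0.171648, 0.587221), (du/dtau, dv/dtau) = (-0.941721, 0.493734); Gamma_uuu = -0.589671, Gamma_uuv = 0.172364, Gamma_uvv = 0.000000, Gamma_vuu = 0.086182, Gamma_vuv = -0.025192, Gamma_vvv = 0.000000; k3 = (-0.941721, 0.493734, 0.683227, -0.099856)
  k4: at (u, v) = (-0.195127, 0.599548), (du/dtau, dv/dtau) = (-0.924768, 0.491261); Gamma_uuu = -0.674108, Gamma_uuv = 0.219393, Gamma_uvv = 0.000000, Gamma_vuu = 0.109696, Gamma_vuv = -0.035701, Gamma_vvv = 0.000000; k4 = (-0.924768, 0.491261, 0.775835, -0.126250)
  Y <- Y + (h/6)(k1 + 2k2 + 2k3 + k4): u = -0.1952, v = 0.5996, du/dtau = -0.9247, dv/dtau = 0.4912


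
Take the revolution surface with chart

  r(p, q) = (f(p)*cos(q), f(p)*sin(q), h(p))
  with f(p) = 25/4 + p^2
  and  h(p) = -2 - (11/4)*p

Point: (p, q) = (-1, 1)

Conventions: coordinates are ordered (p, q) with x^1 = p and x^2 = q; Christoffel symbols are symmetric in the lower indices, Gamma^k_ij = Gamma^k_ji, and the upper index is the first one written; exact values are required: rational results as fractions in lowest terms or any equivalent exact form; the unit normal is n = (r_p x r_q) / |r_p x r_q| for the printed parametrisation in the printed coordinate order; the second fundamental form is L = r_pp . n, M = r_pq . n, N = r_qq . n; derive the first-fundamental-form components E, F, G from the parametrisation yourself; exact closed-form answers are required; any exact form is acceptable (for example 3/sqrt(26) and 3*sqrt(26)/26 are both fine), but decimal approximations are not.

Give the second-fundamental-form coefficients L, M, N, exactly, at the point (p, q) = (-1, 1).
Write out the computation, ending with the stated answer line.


f = 29/4, f' = -2, f'' = 2, h' = -11/4, h'' = 0
E = 185/16, F = 0, G = 841/16; answer radicand W^2 = 185/16
unnormalised second-form numerators: l = 11/2, m = 0, n = -319/16; L = l/sqrt(185/16), and similarly M = m/sqrt(W^2), N = n/sqrt(W^2)

Answer: L = 22*sqrt(185)/185, M = 0, N = -319*sqrt(185)/740
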